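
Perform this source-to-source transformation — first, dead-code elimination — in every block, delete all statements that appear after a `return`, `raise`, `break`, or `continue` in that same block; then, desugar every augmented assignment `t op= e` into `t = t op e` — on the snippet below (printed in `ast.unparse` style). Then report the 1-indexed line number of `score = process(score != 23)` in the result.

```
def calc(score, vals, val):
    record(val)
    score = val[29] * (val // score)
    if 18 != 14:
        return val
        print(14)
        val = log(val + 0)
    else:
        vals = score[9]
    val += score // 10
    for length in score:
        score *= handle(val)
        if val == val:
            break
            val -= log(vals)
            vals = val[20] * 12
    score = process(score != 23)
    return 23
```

13

Transformed code:
def calc(score, vals, val):
    record(val)
    score = val[29] * (val // score)
    if 18 != 14:
        return val
    else:
        vals = score[9]
    val = val + score // 10
    for length in score:
        score = score * handle(val)
        if val == val:
            break
    score = process(score != 23)
    return 23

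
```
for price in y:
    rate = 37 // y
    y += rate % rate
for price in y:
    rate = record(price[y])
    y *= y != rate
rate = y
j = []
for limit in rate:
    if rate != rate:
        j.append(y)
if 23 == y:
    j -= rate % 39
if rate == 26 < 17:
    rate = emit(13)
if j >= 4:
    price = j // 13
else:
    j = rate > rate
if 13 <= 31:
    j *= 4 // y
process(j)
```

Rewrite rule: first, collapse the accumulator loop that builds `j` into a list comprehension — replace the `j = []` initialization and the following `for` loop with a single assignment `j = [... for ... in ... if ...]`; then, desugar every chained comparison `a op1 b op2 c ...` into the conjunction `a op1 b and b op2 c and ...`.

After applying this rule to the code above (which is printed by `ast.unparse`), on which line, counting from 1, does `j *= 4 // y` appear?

18

Transformed code:
for price in y:
    rate = 37 // y
    y += rate % rate
for price in y:
    rate = record(price[y])
    y *= y != rate
rate = y
j = [y for limit in rate if rate != rate]
if 23 == y:
    j -= rate % 39
if rate == 26 and 26 < 17:
    rate = emit(13)
if j >= 4:
    price = j // 13
else:
    j = rate > rate
if 13 <= 31:
    j *= 4 // y
process(j)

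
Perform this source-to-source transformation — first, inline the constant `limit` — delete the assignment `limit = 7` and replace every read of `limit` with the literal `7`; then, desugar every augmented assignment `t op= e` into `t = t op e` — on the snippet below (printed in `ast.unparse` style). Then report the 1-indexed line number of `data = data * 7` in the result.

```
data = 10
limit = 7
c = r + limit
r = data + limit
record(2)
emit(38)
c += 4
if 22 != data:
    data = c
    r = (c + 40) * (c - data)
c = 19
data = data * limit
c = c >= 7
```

11

Transformed code:
data = 10
c = r + 7
r = data + 7
record(2)
emit(38)
c = c + 4
if 22 != data:
    data = c
    r = (c + 40) * (c - data)
c = 19
data = data * 7
c = c >= 7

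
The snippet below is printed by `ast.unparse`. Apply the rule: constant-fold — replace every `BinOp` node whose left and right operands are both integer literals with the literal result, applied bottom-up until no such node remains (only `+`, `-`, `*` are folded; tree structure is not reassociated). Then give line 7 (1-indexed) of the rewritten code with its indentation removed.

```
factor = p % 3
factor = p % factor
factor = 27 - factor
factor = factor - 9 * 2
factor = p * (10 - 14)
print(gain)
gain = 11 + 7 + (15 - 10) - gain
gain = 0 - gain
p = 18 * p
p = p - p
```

gain = 23 - gain

Transformed code:
factor = p % 3
factor = p % factor
factor = 27 - factor
factor = factor - 18
factor = p * -4
print(gain)
gain = 23 - gain
gain = 0 - gain
p = 18 * p
p = p - p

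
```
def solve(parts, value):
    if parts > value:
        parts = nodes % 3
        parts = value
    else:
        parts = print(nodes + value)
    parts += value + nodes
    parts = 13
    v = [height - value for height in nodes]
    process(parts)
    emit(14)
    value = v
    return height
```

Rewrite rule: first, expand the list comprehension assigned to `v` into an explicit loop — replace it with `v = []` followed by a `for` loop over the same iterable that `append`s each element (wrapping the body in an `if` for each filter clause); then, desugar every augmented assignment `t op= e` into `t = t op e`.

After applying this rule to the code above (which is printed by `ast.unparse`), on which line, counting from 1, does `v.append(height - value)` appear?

11

Transformed code:
def solve(parts, value):
    if parts > value:
        parts = nodes % 3
        parts = value
    else:
        parts = print(nodes + value)
    parts = parts + (value + nodes)
    parts = 13
    v = []
    for height in nodes:
        v.append(height - value)
    process(parts)
    emit(14)
    value = v
    return height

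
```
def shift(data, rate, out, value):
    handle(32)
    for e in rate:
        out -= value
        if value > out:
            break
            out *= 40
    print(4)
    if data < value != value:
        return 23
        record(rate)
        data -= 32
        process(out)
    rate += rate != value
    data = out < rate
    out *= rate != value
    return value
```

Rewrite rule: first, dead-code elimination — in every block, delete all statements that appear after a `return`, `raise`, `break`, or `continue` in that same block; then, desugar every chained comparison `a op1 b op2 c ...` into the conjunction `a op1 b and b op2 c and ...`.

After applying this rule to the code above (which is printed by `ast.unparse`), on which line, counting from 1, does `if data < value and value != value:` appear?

8

Transformed code:
def shift(data, rate, out, value):
    handle(32)
    for e in rate:
        out -= value
        if value > out:
            break
    print(4)
    if data < value and value != value:
        return 23
    rate += rate != value
    data = out < rate
    out *= rate != value
    return value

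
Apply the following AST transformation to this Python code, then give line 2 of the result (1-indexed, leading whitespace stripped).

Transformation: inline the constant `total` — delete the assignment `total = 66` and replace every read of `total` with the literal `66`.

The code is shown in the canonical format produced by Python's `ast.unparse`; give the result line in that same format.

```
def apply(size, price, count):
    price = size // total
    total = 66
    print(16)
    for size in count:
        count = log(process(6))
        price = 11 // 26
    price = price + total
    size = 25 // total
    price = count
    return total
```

Transformed code:
def apply(size, price, count):
    price = size // 66
    print(16)
    for size in count:
        count = log(process(6))
        price = 11 // 26
    price = price + 66
    size = 25 // 66
    price = count
    return 66

price = size // 66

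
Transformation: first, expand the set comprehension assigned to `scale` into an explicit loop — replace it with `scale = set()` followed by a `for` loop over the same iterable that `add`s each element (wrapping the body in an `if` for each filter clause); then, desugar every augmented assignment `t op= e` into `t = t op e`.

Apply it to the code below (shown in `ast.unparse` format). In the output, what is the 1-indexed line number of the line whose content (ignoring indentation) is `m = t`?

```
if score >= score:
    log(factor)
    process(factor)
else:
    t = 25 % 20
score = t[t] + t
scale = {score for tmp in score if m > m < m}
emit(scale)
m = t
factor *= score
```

12

Transformed code:
if score >= score:
    log(factor)
    process(factor)
else:
    t = 25 % 20
score = t[t] + t
scale = set()
for tmp in score:
    if m > m < m:
        scale.add(score)
emit(scale)
m = t
factor = factor * score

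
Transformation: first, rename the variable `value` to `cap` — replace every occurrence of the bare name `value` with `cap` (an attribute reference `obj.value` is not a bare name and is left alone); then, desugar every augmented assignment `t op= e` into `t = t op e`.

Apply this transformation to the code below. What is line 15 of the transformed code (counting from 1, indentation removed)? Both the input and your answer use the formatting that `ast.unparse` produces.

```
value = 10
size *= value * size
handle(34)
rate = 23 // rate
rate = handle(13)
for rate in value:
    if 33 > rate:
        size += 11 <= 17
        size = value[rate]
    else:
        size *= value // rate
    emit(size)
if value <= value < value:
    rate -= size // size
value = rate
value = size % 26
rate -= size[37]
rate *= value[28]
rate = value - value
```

cap = rate

Transformed code:
cap = 10
size = size * (cap * size)
handle(34)
rate = 23 // rate
rate = handle(13)
for rate in cap:
    if 33 > rate:
        size = size + (11 <= 17)
        size = cap[rate]
    else:
        size = size * (cap // rate)
    emit(size)
if cap <= cap < cap:
    rate = rate - size // size
cap = rate
cap = size % 26
rate = rate - size[37]
rate = rate * cap[28]
rate = cap - cap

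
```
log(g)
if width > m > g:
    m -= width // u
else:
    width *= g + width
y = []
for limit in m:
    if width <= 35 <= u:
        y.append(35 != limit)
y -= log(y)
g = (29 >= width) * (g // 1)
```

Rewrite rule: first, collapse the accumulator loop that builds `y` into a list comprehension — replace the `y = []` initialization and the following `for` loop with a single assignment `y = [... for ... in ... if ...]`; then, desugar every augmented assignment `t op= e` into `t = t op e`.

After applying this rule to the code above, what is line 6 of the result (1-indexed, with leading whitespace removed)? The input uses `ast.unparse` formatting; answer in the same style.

Transformed code:
log(g)
if width > m > g:
    m = m - width // u
else:
    width = width * (g + width)
y = [35 != limit for limit in m if width <= 35 <= u]
y = y - log(y)
g = (29 >= width) * (g // 1)

y = [35 != limit for limit in m if width <= 35 <= u]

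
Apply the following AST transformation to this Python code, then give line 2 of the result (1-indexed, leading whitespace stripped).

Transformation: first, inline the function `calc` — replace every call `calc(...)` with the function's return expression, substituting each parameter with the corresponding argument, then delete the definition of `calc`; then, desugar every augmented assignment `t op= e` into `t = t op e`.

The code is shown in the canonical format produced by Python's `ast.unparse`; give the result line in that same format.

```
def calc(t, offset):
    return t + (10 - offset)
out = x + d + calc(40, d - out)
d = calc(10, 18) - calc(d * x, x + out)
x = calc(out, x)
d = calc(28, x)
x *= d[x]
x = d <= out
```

d = 10 + (10 - 18) - (d * x + (10 - (x + out)))

Transformed code:
out = x + d + (40 + (10 - (d - out)))
d = 10 + (10 - 18) - (d * x + (10 - (x + out)))
x = out + (10 - x)
d = 28 + (10 - x)
x = x * d[x]
x = d <= out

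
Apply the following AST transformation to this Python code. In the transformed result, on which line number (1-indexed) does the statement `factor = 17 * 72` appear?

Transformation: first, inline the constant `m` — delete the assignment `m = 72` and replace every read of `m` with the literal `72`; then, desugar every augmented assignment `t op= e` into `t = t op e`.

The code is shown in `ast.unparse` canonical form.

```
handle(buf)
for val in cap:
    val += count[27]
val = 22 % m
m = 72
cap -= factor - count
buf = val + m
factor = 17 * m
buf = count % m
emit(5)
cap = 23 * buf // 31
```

Transformed code:
handle(buf)
for val in cap:
    val = val + count[27]
val = 22 % 72
cap = cap - (factor - count)
buf = val + 72
factor = 17 * 72
buf = count % 72
emit(5)
cap = 23 * buf // 31

7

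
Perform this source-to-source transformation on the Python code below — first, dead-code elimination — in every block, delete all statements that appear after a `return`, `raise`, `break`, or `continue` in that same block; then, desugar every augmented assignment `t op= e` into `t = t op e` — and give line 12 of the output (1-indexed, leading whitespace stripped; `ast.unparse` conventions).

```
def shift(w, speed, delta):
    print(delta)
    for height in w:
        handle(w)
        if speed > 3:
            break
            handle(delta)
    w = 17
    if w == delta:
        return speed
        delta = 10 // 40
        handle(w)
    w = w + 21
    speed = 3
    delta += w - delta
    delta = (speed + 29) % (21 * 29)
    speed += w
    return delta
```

Transformed code:
def shift(w, speed, delta):
    print(delta)
    for height in w:
        handle(w)
        if speed > 3:
            break
    w = 17
    if w == delta:
        return speed
    w = w + 21
    speed = 3
    delta = delta + (w - delta)
    delta = (speed + 29) % (21 * 29)
    speed = speed + w
    return delta

delta = delta + (w - delta)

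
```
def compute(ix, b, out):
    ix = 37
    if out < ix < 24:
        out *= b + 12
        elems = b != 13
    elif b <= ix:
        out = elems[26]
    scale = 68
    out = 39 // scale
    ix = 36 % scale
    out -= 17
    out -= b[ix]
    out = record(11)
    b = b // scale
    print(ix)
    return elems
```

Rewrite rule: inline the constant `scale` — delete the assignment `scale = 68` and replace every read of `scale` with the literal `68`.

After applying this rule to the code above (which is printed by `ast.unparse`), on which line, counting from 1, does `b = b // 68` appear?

Transformed code:
def compute(ix, b, out):
    ix = 37
    if out < ix < 24:
        out *= b + 12
        elems = b != 13
    elif b <= ix:
        out = elems[26]
    out = 39 // 68
    ix = 36 % 68
    out -= 17
    out -= b[ix]
    out = record(11)
    b = b // 68
    print(ix)
    return elems

13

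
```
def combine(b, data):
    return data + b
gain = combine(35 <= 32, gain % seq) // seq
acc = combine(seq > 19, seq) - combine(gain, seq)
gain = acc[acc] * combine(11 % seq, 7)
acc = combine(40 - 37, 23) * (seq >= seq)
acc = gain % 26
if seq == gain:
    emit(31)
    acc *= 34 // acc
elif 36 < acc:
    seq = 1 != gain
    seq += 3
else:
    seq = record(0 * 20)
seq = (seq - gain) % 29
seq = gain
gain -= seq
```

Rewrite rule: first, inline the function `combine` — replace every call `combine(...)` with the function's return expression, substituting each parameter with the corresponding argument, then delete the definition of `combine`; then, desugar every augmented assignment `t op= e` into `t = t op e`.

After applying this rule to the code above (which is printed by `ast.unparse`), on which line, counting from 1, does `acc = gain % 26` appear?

5

Transformed code:
gain = (gain % seq + (35 <= 32)) // seq
acc = seq + (seq > 19) - (seq + gain)
gain = acc[acc] * (7 + 11 % seq)
acc = (23 + (40 - 37)) * (seq >= seq)
acc = gain % 26
if seq == gain:
    emit(31)
    acc = acc * (34 // acc)
elif 36 < acc:
    seq = 1 != gain
    seq = seq + 3
else:
    seq = record(0 * 20)
seq = (seq - gain) % 29
seq = gain
gain = gain - seq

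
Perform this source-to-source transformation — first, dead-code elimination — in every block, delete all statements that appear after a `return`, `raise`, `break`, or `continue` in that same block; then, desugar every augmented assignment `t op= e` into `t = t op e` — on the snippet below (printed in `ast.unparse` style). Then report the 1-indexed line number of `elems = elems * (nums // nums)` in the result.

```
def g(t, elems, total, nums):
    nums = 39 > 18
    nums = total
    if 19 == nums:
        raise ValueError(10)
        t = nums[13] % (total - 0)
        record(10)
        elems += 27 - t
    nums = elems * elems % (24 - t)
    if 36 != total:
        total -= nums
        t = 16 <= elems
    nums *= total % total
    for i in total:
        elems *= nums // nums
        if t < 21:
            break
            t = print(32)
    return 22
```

12

Transformed code:
def g(t, elems, total, nums):
    nums = 39 > 18
    nums = total
    if 19 == nums:
        raise ValueError(10)
    nums = elems * elems % (24 - t)
    if 36 != total:
        total = total - nums
        t = 16 <= elems
    nums = nums * (total % total)
    for i in total:
        elems = elems * (nums // nums)
        if t < 21:
            break
    return 22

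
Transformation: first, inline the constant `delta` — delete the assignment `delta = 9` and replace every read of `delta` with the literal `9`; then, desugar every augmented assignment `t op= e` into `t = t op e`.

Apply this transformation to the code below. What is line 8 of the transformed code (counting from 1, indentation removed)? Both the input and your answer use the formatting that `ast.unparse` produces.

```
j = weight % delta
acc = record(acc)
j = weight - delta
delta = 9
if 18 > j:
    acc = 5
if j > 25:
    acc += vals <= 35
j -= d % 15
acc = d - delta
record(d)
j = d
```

j = j - d % 15

Transformed code:
j = weight % 9
acc = record(acc)
j = weight - 9
if 18 > j:
    acc = 5
if j > 25:
    acc = acc + (vals <= 35)
j = j - d % 15
acc = d - 9
record(d)
j = d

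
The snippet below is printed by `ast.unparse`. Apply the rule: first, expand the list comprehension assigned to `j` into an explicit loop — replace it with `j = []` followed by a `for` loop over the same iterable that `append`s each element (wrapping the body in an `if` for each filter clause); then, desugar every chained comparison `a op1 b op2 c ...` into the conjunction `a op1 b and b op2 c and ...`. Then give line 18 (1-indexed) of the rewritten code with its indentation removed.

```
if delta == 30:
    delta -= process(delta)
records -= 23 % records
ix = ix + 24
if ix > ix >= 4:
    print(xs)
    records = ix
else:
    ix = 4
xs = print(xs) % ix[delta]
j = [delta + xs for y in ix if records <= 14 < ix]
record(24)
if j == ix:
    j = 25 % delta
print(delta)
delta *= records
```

Transformed code:
if delta == 30:
    delta -= process(delta)
records -= 23 % records
ix = ix + 24
if ix > ix and ix >= 4:
    print(xs)
    records = ix
else:
    ix = 4
xs = print(xs) % ix[delta]
j = []
for y in ix:
    if records <= 14 and 14 < ix:
        j.append(delta + xs)
record(24)
if j == ix:
    j = 25 % delta
print(delta)
delta *= records

print(delta)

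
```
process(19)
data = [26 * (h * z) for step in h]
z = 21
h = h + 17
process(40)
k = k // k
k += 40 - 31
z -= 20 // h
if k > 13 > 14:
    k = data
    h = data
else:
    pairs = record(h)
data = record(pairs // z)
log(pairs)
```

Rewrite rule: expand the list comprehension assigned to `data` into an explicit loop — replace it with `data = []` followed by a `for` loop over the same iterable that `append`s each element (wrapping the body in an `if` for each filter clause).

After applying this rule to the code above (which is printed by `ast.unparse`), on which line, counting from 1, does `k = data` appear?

12

Transformed code:
process(19)
data = []
for step in h:
    data.append(26 * (h * z))
z = 21
h = h + 17
process(40)
k = k // k
k += 40 - 31
z -= 20 // h
if k > 13 > 14:
    k = data
    h = data
else:
    pairs = record(h)
data = record(pairs // z)
log(pairs)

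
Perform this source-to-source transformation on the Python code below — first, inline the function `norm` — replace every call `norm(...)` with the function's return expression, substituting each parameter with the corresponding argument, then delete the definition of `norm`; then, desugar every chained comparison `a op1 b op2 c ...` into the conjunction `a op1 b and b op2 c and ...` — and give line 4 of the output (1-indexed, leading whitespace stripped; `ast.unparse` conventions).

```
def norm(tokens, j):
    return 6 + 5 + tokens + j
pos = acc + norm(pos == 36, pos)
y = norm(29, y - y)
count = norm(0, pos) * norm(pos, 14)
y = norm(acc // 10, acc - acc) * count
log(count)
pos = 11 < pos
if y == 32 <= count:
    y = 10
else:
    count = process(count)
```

y = (6 + 5 + acc // 10 + (acc - acc)) * count

Transformed code:
pos = acc + (6 + 5 + (pos == 36) + pos)
y = 6 + 5 + 29 + (y - y)
count = (6 + 5 + 0 + pos) * (6 + 5 + pos + 14)
y = (6 + 5 + acc // 10 + (acc - acc)) * count
log(count)
pos = 11 < pos
if y == 32 and 32 <= count:
    y = 10
else:
    count = process(count)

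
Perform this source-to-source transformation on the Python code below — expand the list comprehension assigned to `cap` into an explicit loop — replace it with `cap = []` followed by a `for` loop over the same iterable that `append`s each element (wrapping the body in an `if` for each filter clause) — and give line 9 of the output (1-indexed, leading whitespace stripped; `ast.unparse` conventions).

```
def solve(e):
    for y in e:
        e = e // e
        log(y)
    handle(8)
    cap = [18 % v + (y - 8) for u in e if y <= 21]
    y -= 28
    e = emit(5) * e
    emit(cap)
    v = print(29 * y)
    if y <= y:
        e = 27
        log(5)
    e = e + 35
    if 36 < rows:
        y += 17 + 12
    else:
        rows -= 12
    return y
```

cap.append(18 % v + (y - 8))

Transformed code:
def solve(e):
    for y in e:
        e = e // e
        log(y)
    handle(8)
    cap = []
    for u in e:
        if y <= 21:
            cap.append(18 % v + (y - 8))
    y -= 28
    e = emit(5) * e
    emit(cap)
    v = print(29 * y)
    if y <= y:
        e = 27
        log(5)
    e = e + 35
    if 36 < rows:
        y += 17 + 12
    else:
        rows -= 12
    return y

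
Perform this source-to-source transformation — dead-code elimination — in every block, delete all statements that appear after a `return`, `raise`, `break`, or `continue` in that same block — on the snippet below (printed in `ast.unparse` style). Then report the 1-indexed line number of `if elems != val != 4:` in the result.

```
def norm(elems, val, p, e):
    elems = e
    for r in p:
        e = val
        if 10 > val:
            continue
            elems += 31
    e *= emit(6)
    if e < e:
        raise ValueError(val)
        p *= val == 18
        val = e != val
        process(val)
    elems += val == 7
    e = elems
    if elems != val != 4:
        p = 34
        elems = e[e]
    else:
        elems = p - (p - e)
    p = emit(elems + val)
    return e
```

12

Transformed code:
def norm(elems, val, p, e):
    elems = e
    for r in p:
        e = val
        if 10 > val:
            continue
    e *= emit(6)
    if e < e:
        raise ValueError(val)
    elems += val == 7
    e = elems
    if elems != val != 4:
        p = 34
        elems = e[e]
    else:
        elems = p - (p - e)
    p = emit(elems + val)
    return e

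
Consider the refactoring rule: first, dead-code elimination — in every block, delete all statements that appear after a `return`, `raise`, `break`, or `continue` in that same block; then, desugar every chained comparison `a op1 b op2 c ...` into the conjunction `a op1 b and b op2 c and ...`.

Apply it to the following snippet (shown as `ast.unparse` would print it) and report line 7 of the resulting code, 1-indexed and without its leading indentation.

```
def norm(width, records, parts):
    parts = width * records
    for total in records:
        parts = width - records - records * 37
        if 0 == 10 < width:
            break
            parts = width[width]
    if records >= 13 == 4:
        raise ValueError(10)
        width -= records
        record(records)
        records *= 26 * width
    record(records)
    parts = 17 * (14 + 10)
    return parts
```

if records >= 13 and 13 == 4:

Transformed code:
def norm(width, records, parts):
    parts = width * records
    for total in records:
        parts = width - records - records * 37
        if 0 == 10 and 10 < width:
            break
    if records >= 13 and 13 == 4:
        raise ValueError(10)
    record(records)
    parts = 17 * (14 + 10)
    return parts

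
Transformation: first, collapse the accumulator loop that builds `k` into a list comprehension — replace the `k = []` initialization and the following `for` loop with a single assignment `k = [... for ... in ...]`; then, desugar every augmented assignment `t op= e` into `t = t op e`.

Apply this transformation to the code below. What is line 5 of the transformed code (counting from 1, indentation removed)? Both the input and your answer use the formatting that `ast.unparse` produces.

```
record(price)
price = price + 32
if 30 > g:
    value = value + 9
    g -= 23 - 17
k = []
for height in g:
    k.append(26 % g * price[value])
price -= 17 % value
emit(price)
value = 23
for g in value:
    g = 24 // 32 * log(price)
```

Transformed code:
record(price)
price = price + 32
if 30 > g:
    value = value + 9
    g = g - (23 - 17)
k = [26 % g * price[value] for height in g]
price = price - 17 % value
emit(price)
value = 23
for g in value:
    g = 24 // 32 * log(price)

g = g - (23 - 17)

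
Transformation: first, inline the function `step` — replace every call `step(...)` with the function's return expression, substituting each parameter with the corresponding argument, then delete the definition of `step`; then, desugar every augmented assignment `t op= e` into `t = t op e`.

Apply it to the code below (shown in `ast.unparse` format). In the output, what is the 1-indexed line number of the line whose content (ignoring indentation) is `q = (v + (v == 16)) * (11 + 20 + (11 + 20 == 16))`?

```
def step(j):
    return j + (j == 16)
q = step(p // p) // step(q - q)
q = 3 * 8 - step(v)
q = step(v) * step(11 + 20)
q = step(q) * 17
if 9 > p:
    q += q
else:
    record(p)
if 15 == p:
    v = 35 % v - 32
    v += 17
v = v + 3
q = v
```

Transformed code:
q = (p // p + (p // p == 16)) // (q - q + (q - q == 16))
q = 3 * 8 - (v + (v == 16))
q = (v + (v == 16)) * (11 + 20 + (11 + 20 == 16))
q = (q + (q == 16)) * 17
if 9 > p:
    q = q + q
else:
    record(p)
if 15 == p:
    v = 35 % v - 32
    v = v + 17
v = v + 3
q = v

3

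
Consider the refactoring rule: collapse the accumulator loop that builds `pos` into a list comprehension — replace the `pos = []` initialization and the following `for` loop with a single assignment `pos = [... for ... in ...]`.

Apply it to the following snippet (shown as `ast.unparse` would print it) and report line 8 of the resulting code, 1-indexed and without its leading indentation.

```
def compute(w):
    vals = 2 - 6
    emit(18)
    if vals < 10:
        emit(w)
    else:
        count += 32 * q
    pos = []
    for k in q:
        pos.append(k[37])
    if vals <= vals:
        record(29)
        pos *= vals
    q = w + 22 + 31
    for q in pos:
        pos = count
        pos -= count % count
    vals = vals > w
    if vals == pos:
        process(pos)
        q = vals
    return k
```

pos = [k[37] for k in q]

Transformed code:
def compute(w):
    vals = 2 - 6
    emit(18)
    if vals < 10:
        emit(w)
    else:
        count += 32 * q
    pos = [k[37] for k in q]
    if vals <= vals:
        record(29)
        pos *= vals
    q = w + 22 + 31
    for q in pos:
        pos = count
        pos -= count % count
    vals = vals > w
    if vals == pos:
        process(pos)
        q = vals
    return k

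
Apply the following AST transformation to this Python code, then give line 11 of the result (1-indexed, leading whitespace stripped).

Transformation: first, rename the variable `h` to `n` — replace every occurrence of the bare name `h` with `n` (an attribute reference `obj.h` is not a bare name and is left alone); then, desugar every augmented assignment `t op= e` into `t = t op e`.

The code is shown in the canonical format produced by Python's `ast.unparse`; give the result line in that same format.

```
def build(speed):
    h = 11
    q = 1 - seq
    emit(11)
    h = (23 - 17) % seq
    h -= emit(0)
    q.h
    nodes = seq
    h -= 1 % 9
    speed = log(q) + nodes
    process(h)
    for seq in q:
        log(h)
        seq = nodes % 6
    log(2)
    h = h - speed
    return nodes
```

process(n)

Transformed code:
def build(speed):
    n = 11
    q = 1 - seq
    emit(11)
    n = (23 - 17) % seq
    n = n - emit(0)
    q.h
    nodes = seq
    n = n - 1 % 9
    speed = log(q) + nodes
    process(n)
    for seq in q:
        log(n)
        seq = nodes % 6
    log(2)
    n = n - speed
    return nodes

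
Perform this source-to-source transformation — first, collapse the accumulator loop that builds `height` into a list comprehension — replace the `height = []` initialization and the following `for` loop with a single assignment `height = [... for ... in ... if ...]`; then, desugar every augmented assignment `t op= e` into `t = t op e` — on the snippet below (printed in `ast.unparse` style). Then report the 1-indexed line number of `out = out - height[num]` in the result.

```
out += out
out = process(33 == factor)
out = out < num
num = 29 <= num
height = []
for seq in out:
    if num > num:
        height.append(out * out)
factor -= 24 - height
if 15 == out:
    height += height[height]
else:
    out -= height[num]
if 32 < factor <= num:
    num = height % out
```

10

Transformed code:
out = out + out
out = process(33 == factor)
out = out < num
num = 29 <= num
height = [out * out for seq in out if num > num]
factor = factor - (24 - height)
if 15 == out:
    height = height + height[height]
else:
    out = out - height[num]
if 32 < factor <= num:
    num = height % out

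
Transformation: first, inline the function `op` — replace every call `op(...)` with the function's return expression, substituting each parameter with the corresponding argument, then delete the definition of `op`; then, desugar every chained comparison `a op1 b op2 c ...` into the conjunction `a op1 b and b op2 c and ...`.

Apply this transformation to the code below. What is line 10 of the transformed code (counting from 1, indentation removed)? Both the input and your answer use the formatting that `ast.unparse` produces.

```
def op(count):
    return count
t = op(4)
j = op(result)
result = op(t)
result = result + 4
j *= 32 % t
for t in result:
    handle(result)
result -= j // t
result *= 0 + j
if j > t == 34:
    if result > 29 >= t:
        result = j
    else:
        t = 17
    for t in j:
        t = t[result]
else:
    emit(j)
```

Transformed code:
t = 4
j = result
result = t
result = result + 4
j *= 32 % t
for t in result:
    handle(result)
result -= j // t
result *= 0 + j
if j > t and t == 34:
    if result > 29 and 29 >= t:
        result = j
    else:
        t = 17
    for t in j:
        t = t[result]
else:
    emit(j)

if j > t and t == 34:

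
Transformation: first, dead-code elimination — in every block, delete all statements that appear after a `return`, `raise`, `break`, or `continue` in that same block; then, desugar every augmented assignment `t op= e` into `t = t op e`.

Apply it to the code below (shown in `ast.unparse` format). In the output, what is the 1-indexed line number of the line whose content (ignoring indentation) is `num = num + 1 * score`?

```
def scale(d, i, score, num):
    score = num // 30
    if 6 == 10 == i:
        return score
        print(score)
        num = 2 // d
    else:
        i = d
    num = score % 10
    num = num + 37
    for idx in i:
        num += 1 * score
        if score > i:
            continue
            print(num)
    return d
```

Transformed code:
def scale(d, i, score, num):
    score = num // 30
    if 6 == 10 == i:
        return score
    else:
        i = d
    num = score % 10
    num = num + 37
    for idx in i:
        num = num + 1 * score
        if score > i:
            continue
    return d

10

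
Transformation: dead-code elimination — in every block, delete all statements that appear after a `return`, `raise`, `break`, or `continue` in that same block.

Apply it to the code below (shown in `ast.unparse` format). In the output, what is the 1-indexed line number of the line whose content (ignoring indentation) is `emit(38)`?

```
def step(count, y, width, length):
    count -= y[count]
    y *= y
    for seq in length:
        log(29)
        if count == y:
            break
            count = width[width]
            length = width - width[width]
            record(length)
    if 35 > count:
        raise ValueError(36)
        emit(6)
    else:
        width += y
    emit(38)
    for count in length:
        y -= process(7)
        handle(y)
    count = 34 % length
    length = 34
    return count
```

Transformed code:
def step(count, y, width, length):
    count -= y[count]
    y *= y
    for seq in length:
        log(29)
        if count == y:
            break
    if 35 > count:
        raise ValueError(36)
    else:
        width += y
    emit(38)
    for count in length:
        y -= process(7)
        handle(y)
    count = 34 % length
    length = 34
    return count

12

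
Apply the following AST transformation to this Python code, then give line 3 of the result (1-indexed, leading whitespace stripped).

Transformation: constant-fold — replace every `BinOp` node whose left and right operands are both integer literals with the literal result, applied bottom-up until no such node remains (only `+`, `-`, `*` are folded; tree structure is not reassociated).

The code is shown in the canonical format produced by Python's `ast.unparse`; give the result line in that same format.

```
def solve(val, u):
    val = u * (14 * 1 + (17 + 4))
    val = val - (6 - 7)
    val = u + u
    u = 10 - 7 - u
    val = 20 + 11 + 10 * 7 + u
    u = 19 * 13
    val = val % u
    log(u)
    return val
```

val = val - -1

Transformed code:
def solve(val, u):
    val = u * 35
    val = val - -1
    val = u + u
    u = 3 - u
    val = 101 + u
    u = 247
    val = val % u
    log(u)
    return val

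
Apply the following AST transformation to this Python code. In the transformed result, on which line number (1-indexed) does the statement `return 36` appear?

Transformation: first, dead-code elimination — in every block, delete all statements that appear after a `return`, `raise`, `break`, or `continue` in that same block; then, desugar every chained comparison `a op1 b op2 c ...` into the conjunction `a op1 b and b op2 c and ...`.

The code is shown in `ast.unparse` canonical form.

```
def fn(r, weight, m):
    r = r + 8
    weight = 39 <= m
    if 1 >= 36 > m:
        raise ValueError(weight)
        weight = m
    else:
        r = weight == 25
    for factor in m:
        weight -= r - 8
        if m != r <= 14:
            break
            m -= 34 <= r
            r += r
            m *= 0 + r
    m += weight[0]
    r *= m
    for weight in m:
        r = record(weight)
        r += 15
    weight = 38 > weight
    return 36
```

Transformed code:
def fn(r, weight, m):
    r = r + 8
    weight = 39 <= m
    if 1 >= 36 and 36 > m:
        raise ValueError(weight)
    else:
        r = weight == 25
    for factor in m:
        weight -= r - 8
        if m != r and r <= 14:
            break
    m += weight[0]
    r *= m
    for weight in m:
        r = record(weight)
        r += 15
    weight = 38 > weight
    return 36

18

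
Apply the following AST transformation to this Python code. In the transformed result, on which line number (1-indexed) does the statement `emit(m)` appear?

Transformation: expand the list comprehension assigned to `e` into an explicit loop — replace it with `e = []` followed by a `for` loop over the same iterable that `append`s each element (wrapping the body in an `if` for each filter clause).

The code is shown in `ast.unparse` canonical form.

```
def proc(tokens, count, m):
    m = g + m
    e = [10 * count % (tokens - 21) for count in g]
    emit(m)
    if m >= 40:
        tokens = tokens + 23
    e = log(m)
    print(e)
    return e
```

6

Transformed code:
def proc(tokens, count, m):
    m = g + m
    e = []
    for count in g:
        e.append(10 * count % (tokens - 21))
    emit(m)
    if m >= 40:
        tokens = tokens + 23
    e = log(m)
    print(e)
    return e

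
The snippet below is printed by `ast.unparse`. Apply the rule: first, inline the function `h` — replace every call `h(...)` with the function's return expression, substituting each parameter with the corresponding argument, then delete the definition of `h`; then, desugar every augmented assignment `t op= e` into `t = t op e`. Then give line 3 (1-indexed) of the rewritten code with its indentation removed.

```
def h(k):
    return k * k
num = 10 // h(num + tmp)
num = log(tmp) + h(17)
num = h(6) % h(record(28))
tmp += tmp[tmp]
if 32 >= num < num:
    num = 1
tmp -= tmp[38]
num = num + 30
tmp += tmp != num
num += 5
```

num = 6 * 6 % (record(28) * record(28))

Transformed code:
num = 10 // ((num + tmp) * (num + tmp))
num = log(tmp) + 17 * 17
num = 6 * 6 % (record(28) * record(28))
tmp = tmp + tmp[tmp]
if 32 >= num < num:
    num = 1
tmp = tmp - tmp[38]
num = num + 30
tmp = tmp + (tmp != num)
num = num + 5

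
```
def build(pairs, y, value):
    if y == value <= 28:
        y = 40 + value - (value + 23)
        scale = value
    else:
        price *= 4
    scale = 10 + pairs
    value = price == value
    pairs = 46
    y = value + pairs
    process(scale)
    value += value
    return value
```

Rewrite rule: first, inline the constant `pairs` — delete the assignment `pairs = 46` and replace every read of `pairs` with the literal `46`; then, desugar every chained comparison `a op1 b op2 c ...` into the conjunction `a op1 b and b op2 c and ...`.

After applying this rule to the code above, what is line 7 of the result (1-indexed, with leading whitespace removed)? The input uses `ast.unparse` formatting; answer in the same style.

scale = 10 + 46

Transformed code:
def build(pairs, y, value):
    if y == value and value <= 28:
        y = 40 + value - (value + 23)
        scale = value
    else:
        price *= 4
    scale = 10 + 46
    value = price == value
    y = value + 46
    process(scale)
    value += value
    return value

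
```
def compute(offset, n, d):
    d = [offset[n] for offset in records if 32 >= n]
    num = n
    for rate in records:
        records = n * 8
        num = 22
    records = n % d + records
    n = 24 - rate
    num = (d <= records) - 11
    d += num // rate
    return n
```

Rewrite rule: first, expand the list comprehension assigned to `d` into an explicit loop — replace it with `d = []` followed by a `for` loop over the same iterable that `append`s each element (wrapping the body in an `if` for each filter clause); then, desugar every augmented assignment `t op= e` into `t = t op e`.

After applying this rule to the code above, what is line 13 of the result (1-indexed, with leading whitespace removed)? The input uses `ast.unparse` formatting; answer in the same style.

Transformed code:
def compute(offset, n, d):
    d = []
    for offset in records:
        if 32 >= n:
            d.append(offset[n])
    num = n
    for rate in records:
        records = n * 8
        num = 22
    records = n % d + records
    n = 24 - rate
    num = (d <= records) - 11
    d = d + num // rate
    return n

d = d + num // rate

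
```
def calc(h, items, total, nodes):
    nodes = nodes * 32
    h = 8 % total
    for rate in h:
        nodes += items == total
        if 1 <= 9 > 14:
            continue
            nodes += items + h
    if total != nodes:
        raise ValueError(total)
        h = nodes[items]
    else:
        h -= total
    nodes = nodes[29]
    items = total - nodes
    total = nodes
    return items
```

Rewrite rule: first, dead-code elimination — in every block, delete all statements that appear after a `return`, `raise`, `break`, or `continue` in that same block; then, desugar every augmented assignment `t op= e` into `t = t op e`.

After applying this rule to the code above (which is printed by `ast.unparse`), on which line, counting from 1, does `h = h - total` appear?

Transformed code:
def calc(h, items, total, nodes):
    nodes = nodes * 32
    h = 8 % total
    for rate in h:
        nodes = nodes + (items == total)
        if 1 <= 9 > 14:
            continue
    if total != nodes:
        raise ValueError(total)
    else:
        h = h - total
    nodes = nodes[29]
    items = total - nodes
    total = nodes
    return items

11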